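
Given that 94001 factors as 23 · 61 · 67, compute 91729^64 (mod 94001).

Mod 23: 91729 ≡ 5; by Fermat, exponent reduces to 64 mod 22 = 20; 5^20 ≡ 12 (mod 23).
Mod 61: 91729 ≡ 46; by Fermat, exponent reduces to 64 mod 60 = 4; 46^4 ≡ 56 (mod 61).
Mod 67: 91729 ≡ 6; 6^64 ≡ 54 (mod 67).
Combine by CRT: x ≡ 12 (mod 23), x ≡ 56 (mod 61), x ≡ 54 (mod 67) ⇒ x ≡ 60019 (mod 94001).

60019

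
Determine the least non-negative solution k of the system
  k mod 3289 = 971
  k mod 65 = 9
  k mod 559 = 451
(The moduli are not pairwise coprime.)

451564

gcd(3289, 65) = 13 and 13 | (9 − 971), so the pair is consistent; merging gives k ≡ 7549 (mod 16445), where 16445 = lcm(3289, 65).
gcd(16445, 559) = 13 and 13 | (451 − 7549), so the pair is consistent; merging gives k ≡ 451564 (mod 707135), where 707135 = lcm(16445, 559).
The solution is unique modulo lcm(3289, 65, 559) = 707135.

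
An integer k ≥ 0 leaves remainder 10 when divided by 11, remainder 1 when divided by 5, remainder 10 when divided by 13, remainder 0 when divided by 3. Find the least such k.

1011

The moduli are pairwise coprime; N = 11·5·13·3 = 2145.
N/11 = 195; 195 ≡ 8 (mod 11); 8·7 ≡ 1, so inverse 7.
N/5 = 429; 429 ≡ 4 (mod 5); 4·4 ≡ 1, so inverse 4.
N/13 = 165; 165 ≡ 9 (mod 13); 9·3 ≡ 1, so inverse 3.
N/3 = 715; 715 ≡ 1 (mod 3), inverse 1.
k ≡ 10·195·7 + 1·429·4 + 10·165·3 + 0·715·1 = 20316.
20316 mod 2145 = 1011.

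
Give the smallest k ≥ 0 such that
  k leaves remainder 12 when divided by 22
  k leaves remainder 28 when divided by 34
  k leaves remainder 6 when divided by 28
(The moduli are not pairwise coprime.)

Combine the congruences pairwise.
gcd(22, 34) = 2 and 2 | (28 − 12), so the pair is consistent; merging gives k ≡ 232 (mod 374), where 374 = lcm(22, 34).
gcd(374, 28) = 2 and 2 | (6 − 232), so the pair is consistent; merging gives k ≡ 4346 (mod 5236), where 5236 = lcm(374, 28).
The solution is unique modulo lcm(22, 34, 28) = 5236.

4346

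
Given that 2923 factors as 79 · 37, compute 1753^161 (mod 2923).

2397

Mod 79: 1753 ≡ 15; by Fermat, exponent reduces to 161 mod 78 = 5; 15^5 ≡ 27 (mod 79).
Mod 37: 1753 ≡ 14; by Fermat, exponent reduces to 161 mod 36 = 17; 14^17 ≡ 29 (mod 37).
Combine by CRT: x ≡ 27 (mod 79), x ≡ 29 (mod 37) ⇒ x ≡ 2397 (mod 2923).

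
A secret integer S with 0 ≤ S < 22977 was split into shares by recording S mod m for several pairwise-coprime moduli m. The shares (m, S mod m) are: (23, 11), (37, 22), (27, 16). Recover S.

4795

From S ≡ 11 (mod 23) write S = 11 + 23t. Substituting into S ≡ 22 (mod 37) gives 23t ≡ 11 (mod 37), and since 23⁻¹ ≡ 29 (mod 37), t ≡ 23. Hence S ≡ 11 + 23·23 = 540 (mod 851).
From S ≡ 540 (mod 851) write S = 540 + 851t. Substituting into S ≡ 16 (mod 27) gives 851t ≡ 16 (mod 27), and since 14⁻¹ ≡ 2 (mod 27), t ≡ 5. Hence S ≡ 540 + 851·5 = 4795 (mod 22977).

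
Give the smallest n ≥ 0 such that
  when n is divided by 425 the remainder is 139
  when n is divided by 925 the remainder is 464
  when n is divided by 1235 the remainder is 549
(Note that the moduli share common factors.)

gcd(425, 925) = 25 and 25 | (464 − 139), so the pair is consistent; merging gives n ≡ 6939 (mod 15725), where 15725 = lcm(425, 925).
gcd(15725, 1235) = 5 and 5 | (549 − 6939), so the pair is consistent; merging gives n ≡ 3136214 (mod 3884075), where 3884075 = lcm(15725, 1235).
The solution is unique modulo lcm(425, 925, 1235) = 3884075.

3136214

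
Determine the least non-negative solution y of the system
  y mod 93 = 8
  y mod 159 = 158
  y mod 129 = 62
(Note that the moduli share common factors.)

gcd(93, 159) = 3 and 3 | (158 − 8), so the pair is consistent; merging gives y ≡ 1589 (mod 4929), where 4929 = lcm(93, 159).
gcd(4929, 129) = 3 and 3 | (62 − 1589), so the pair is consistent; merging gives y ≡ 193820 (mod 211947), where 211947 = lcm(4929, 129).
The solution is unique modulo lcm(93, 159, 129) = 211947.

193820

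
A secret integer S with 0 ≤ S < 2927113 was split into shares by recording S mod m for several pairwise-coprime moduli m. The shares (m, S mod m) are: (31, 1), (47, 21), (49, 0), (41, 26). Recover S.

The moduli are pairwise coprime; N = 31·47·49·41 = 2927113.
N/31 = 94423; 94423 ≡ 28 (mod 31); 28·10 ≡ 1, so inverse 10.
N/47 = 62279; 62279 ≡ 4 (mod 47); 4·12 ≡ 1, so inverse 12.
N/49 = 59737; 59737 ≡ 6 (mod 49); 6·41 ≡ 1, so inverse 41.
N/41 = 71393; 71393 ≡ 12 (mod 41); 12·24 ≡ 1, so inverse 24.
S ≡ 1·94423·10 + 21·62279·12 + 0·59737·41 + 26·71393·24 = 61187770.
61187770 mod 2927113 = 2645510.

2645510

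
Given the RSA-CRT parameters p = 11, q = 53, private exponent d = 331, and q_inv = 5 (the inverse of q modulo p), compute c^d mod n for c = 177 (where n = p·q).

d_p = d mod (p−1) = 331 mod 10 = 1; d_q = d mod (q−1) = 19.
m₁ = c^(d_p) mod p: c ≡ 1 (mod 11), and 1^1 mod 11 = 1.
m₂ = c^(d_q) mod q: c ≡ 18 (mod 53), and 18^19 mod 53 = 39.
h = q_inv·(m₁ − m₂) mod p = 5·(1 − 39) mod 11 = 8.
m = m₂ + h·q = 39 + 8·53 = 463.

463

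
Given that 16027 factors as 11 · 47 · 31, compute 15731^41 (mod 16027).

Mod 11: 15731 ≡ 1; by Fermat, exponent reduces to 41 mod 10 = 1; 1^1 ≡ 1 (mod 11).
Mod 47: 15731 ≡ 33; 33^41 ≡ 31 (mod 47).
Mod 31: 15731 ≡ 14; by Fermat, exponent reduces to 41 mod 30 = 11; 14^11 ≡ 9 (mod 31).
Combine by CRT: x ≡ 1 (mod 11), x ≡ 31 (mod 47), x ≡ 9 (mod 31) ⇒ x ≡ 5248 (mod 16027).

5248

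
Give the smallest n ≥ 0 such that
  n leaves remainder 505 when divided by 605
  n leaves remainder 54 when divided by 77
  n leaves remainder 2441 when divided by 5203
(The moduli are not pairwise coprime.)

148125

gcd(605, 77) = 11 and 11 | (54 − 505), so the pair is consistent; merging gives n ≡ 4135 (mod 4235), where 4235 = lcm(605, 77).
gcd(4235, 5203) = 121 and 121 | (2441 − 4135), so the pair is consistent; merging gives n ≡ 148125 (mod 182105), where 182105 = lcm(4235, 5203).
The solution is unique modulo lcm(605, 77, 5203) = 182105.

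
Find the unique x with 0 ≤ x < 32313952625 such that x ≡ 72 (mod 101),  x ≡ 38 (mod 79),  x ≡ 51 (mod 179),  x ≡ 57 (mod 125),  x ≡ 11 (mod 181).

From x ≡ 72 (mod 101) write x = 72 + 101t. Substituting into x ≡ 38 (mod 79) gives 101t ≡ 45 (mod 79), and since 22⁻¹ ≡ 18 (mod 79), t ≡ 20. Hence x ≡ 72 + 101·20 = 2092 (mod 7979).
From x ≡ 2092 (mod 7979) write x = 2092 + 7979t. Substituting into x ≡ 51 (mod 179) gives 7979t ≡ 107 (mod 179), and since 103⁻¹ ≡ 73 (mod 179), t ≡ 114. Hence x ≡ 2092 + 7979·114 = 911698 (mod 1428241).
From x ≡ 911698 (mod 1428241) write x = 911698 + 1428241t. Substituting into x ≡ 57 (mod 125) gives 1428241t ≡ 109 (mod 125), and since 116⁻¹ ≡ 111 (mod 125), t ≡ 99. Hence x ≡ 911698 + 1428241·99 = 142307557 (mod 178530125).
From x ≡ 142307557 (mod 178530125) write x = 142307557 + 178530125t. Substituting into x ≡ 11 (mod 181) gives 178530125t ≡ 84 (mod 181), and since 51⁻¹ ≡ 71 (mod 181), t ≡ 172. Hence x ≡ 142307557 + 178530125·172 = 30849489057 (mod 32313952625).

30849489057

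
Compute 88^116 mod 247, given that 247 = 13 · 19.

Mod 13: 88 ≡ 10; by Fermat, exponent reduces to 116 mod 12 = 8; 10^8 ≡ 9 (mod 13).
Mod 19: 88 ≡ 12; by Fermat, exponent reduces to 116 mod 18 = 8; 12^8 ≡ 11 (mod 19).
Combine by CRT: x ≡ 9 (mod 13), x ≡ 11 (mod 19) ⇒ x ≡ 87 (mod 247).

87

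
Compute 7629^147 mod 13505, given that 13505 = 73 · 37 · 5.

12109

Mod 73: 7629 ≡ 37; by Fermat, exponent reduces to 147 mod 72 = 3; 37^3 ≡ 64 (mod 73).
Mod 37: 7629 ≡ 7; by Fermat, exponent reduces to 147 mod 36 = 3; 7^3 ≡ 10 (mod 37).
Mod 5: 7629 ≡ 4; by Fermat, exponent reduces to 147 mod 4 = 3; 4^3 ≡ 4 (mod 5).
Combine by CRT: x ≡ 64 (mod 73), x ≡ 10 (mod 37), x ≡ 4 (mod 5) ⇒ x ≡ 12109 (mod 13505).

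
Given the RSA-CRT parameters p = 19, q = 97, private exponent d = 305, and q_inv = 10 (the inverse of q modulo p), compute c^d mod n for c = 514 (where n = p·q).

d_p = d mod (p−1) = 305 mod 18 = 17; d_q = d mod (q−1) = 17.
m₁ = c^(d_p) mod p: c ≡ 1 (mod 19), and 1^17 mod 19 = 1.
m₂ = c^(d_q) mod q: c ≡ 29 (mod 97), and 29^17 mod 97 = 74.
h = q_inv·(m₁ − m₂) mod p = 10·(1 − 74) mod 19 = 11.
m = m₂ + h·q = 74 + 11·97 = 1141.

1141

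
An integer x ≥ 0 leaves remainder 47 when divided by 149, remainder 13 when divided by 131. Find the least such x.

14947

Combine the congruences pairwise.
From x ≡ 47 (mod 149) write x = 47 + 149t. Substituting into x ≡ 13 (mod 131) gives 149t ≡ 97 (mod 131), and since 18⁻¹ ≡ 51 (mod 131), t ≡ 100. Hence x ≡ 47 + 149·100 = 14947 (mod 19519).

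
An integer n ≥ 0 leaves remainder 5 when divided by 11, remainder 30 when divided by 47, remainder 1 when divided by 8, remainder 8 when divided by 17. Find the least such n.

From n ≡ 5 (mod 11) write n = 5 + 11t. Substituting into n ≡ 30 (mod 47) gives 11t ≡ 25 (mod 47), and since 11⁻¹ ≡ 30 (mod 47), t ≡ 45. Hence n ≡ 5 + 11·45 = 500 (mod 517).
From n ≡ 500 (mod 517) write n = 500 + 517t. Substituting into n ≡ 1 (mod 8) gives 517t ≡ 5 (mod 8), and since 5⁻¹ ≡ 5 (mod 8), t ≡ 1. Hence n ≡ 500 + 517·1 = 1017 (mod 4136).
From n ≡ 1017 (mod 4136) write n = 1017 + 4136t. Substituting into n ≡ 8 (mod 17) gives 4136t ≡ 11 (mod 17), and since 5⁻¹ ≡ 7 (mod 17), t ≡ 9. Hence n ≡ 1017 + 4136·9 = 38241 (mod 70312).

38241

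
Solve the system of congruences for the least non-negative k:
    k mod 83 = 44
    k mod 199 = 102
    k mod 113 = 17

503771

The moduli are pairwise coprime; N = 83·199·113 = 1866421.
N/83 = 22487; 22487 ≡ 77 (mod 83); 77·69 ≡ 1, so inverse 69.
N/199 = 9379; 9379 ≡ 26 (mod 199); 26·23 ≡ 1, so inverse 23.
N/113 = 16517; 16517 ≡ 19 (mod 113); 19·6 ≡ 1, so inverse 6.
k ≡ 44·22487·69 + 102·9379·23 + 17·16517·6 = 91958400.
91958400 mod 1866421 = 503771.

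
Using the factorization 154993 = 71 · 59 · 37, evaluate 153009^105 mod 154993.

Mod 71: 153009 ≡ 4; by Fermat, exponent reduces to 105 mod 70 = 35; 4^35 ≡ 1 (mod 71).
Mod 59: 153009 ≡ 22; by Fermat, exponent reduces to 105 mod 58 = 47; 22^47 ≡ 16 (mod 59).
Mod 37: 153009 ≡ 14; by Fermat, exponent reduces to 105 mod 36 = 33; 14^33 ≡ 31 (mod 37).
Combine by CRT: x ≡ 1 (mod 71), x ≡ 16 (mod 59), x ≡ 31 (mod 37) ⇒ x ≡ 80728 (mod 154993).

80728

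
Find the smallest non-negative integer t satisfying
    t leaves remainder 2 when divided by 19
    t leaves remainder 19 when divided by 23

Combine the congruences pairwise.
From t ≡ 2 (mod 19) write t = 2 + 19s. Substituting into t ≡ 19 (mod 23) gives 19s ≡ 17 (mod 23), and since 19⁻¹ ≡ 17 (mod 23), s ≡ 13. Hence t ≡ 2 + 19·13 = 249 (mod 437).

249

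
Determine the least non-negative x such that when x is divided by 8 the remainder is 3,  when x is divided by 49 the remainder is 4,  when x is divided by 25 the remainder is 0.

3875

From x ≡ 3 (mod 8) write x = 3 + 8t. Substituting into x ≡ 4 (mod 49) gives 8t ≡ 1 (mod 49), and since 8⁻¹ ≡ 43 (mod 49), t ≡ 43. Hence x ≡ 3 + 8·43 = 347 (mod 392).
From x ≡ 347 (mod 392) write x = 347 + 392t. Substituting into x ≡ 0 (mod 25) gives 392t ≡ 3 (mod 25), and since 17⁻¹ ≡ 3 (mod 25), t ≡ 9. Hence x ≡ 347 + 392·9 = 3875 (mod 9800).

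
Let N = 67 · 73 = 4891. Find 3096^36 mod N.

Mod 67: 3096 ≡ 14; 14^36 ≡ 64 (mod 67).
Mod 73: 3096 ≡ 30; 30^36 ≡ 72 (mod 73).
Combine by CRT: x ≡ 64 (mod 67), x ≡ 72 (mod 73) ⇒ x ≡ 1605 (mod 4891).

1605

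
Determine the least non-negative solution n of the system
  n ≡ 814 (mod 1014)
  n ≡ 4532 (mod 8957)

40360

Combine the congruences pairwise.
gcd(1014, 8957) = 169 and 169 | (4532 − 814), so the pair is consistent; merging gives n ≡ 40360 (mod 53742), where 53742 = lcm(1014, 8957).
The solution is unique modulo lcm(1014, 8957) = 53742.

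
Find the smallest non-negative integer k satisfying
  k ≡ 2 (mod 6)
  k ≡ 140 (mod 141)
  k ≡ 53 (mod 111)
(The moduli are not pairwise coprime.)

Combine the congruences pairwise.
gcd(6, 141) = 3 and 3 | (140 − 2), so the pair is consistent; merging gives k ≡ 140 (mod 282), where 282 = lcm(6, 141).
gcd(282, 111) = 3 and 3 | (53 − 140), so the pair is consistent; merging gives k ≡ 8600 (mod 10434), where 10434 = lcm(282, 111).
The solution is unique modulo lcm(6, 141, 111) = 10434.

8600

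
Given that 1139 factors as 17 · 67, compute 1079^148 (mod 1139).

169

Mod 17: 1079 ≡ 8; by Fermat, exponent reduces to 148 mod 16 = 4; 8^4 ≡ 16 (mod 17).
Mod 67: 1079 ≡ 7; by Fermat, exponent reduces to 148 mod 66 = 16; 7^16 ≡ 35 (mod 67).
Combine by CRT: x ≡ 16 (mod 17), x ≡ 35 (mod 67) ⇒ x ≡ 169 (mod 1139).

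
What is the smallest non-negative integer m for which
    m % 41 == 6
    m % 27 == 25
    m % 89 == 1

Combine the congruences pairwise.
From m ≡ 6 (mod 41) write m = 6 + 41t. Substituting into m ≡ 25 (mod 27) gives 41t ≡ 19 (mod 27), and since 14⁻¹ ≡ 2 (mod 27), t ≡ 11. Hence m ≡ 6 + 41·11 = 457 (mod 1107).
From m ≡ 457 (mod 1107) write m = 457 + 1107t. Substituting into m ≡ 1 (mod 89) gives 1107t ≡ 78 (mod 89), and since 39⁻¹ ≡ 16 (mod 89), t ≡ 2. Hence m ≡ 457 + 1107·2 = 2671 (mod 98523).

2671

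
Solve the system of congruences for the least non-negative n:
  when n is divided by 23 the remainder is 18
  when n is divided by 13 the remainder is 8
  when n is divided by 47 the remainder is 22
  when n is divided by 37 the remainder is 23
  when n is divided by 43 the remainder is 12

12179461

From n ≡ 18 (mod 23) write n = 18 + 23t. Substituting into n ≡ 8 (mod 13) gives 23t ≡ 3 (mod 13), and since 10⁻¹ ≡ 4 (mod 13), t ≡ 12. Hence n ≡ 18 + 23·12 = 294 (mod 299).
From n ≡ 294 (mod 299) write n = 294 + 299t. Substituting into n ≡ 22 (mod 47) gives 299t ≡ 10 (mod 47), and since 17⁻¹ ≡ 36 (mod 47), t ≡ 31. Hence n ≡ 294 + 299·31 = 9563 (mod 14053).
From n ≡ 9563 (mod 14053) write n = 9563 + 14053t. Substituting into n ≡ 23 (mod 37) gives 14053t ≡ 6 (mod 37), and since 30⁻¹ ≡ 21 (mod 37), t ≡ 15. Hence n ≡ 9563 + 14053·15 = 220358 (mod 519961).
From n ≡ 220358 (mod 519961) write n = 220358 + 519961t. Substituting into n ≡ 12 (mod 43) gives 519961t ≡ 29 (mod 43), and since 5⁻¹ ≡ 26 (mod 43), t ≡ 23. Hence n ≡ 220358 + 519961·23 = 12179461 (mod 22358323).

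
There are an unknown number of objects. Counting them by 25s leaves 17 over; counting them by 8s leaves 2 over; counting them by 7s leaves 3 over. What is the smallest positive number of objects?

From N ≡ 17 (mod 25) write N = 17 + 25t. Substituting into N ≡ 2 (mod 8) gives 25t ≡ 1 (mod 8), and since 1⁻¹ ≡ 1 (mod 8), t ≡ 1. Hence N ≡ 17 + 25·1 = 42 (mod 200).
From N ≡ 42 (mod 200) write N = 42 + 200t. Substituting into N ≡ 3 (mod 7) gives 200t ≡ 3 (mod 7), and since 4⁻¹ ≡ 2 (mod 7), t ≡ 6. Hence N ≡ 42 + 200·6 = 1242 (mod 1400).

1242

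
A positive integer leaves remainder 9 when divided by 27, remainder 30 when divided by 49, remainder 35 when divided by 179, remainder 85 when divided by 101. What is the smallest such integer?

23161203

From x ≡ 9 (mod 27) write x = 9 + 27t. Substituting into x ≡ 30 (mod 49) gives 27t ≡ 21 (mod 49), and since 27⁻¹ ≡ 20 (mod 49), t ≡ 28. Hence x ≡ 9 + 27·28 = 765 (mod 1323).
From x ≡ 765 (mod 1323) write x = 765 + 1323t. Substituting into x ≡ 35 (mod 179) gives 1323t ≡ 165 (mod 179), and since 70⁻¹ ≡ 156 (mod 179), t ≡ 143. Hence x ≡ 765 + 1323·143 = 189954 (mod 236817).
From x ≡ 189954 (mod 236817) write x = 189954 + 236817t. Substituting into x ≡ 85 (mod 101) gives 236817t ≡ 11 (mod 101), and since 73⁻¹ ≡ 18 (mod 101), t ≡ 97. Hence x ≡ 189954 + 236817·97 = 23161203 (mod 23918517).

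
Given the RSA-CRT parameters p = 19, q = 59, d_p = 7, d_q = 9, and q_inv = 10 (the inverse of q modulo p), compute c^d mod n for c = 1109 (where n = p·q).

102

m₁ = c^(d_p) mod p: c ≡ 7 (mod 19), and 7^7 mod 19 = 7.
m₂ = c^(d_q) mod q: c ≡ 47 (mod 59), and 47^9 mod 59 = 43.
h = q_inv·(m₁ − m₂) mod p = 10·(7 − 43) mod 19 = 1.
m = m₂ + h·q = 43 + 1·59 = 102.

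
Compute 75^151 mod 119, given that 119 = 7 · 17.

12

Mod 7: 75 ≡ 5; by Fermat, exponent reduces to 151 mod 6 = 1; 5^1 ≡ 5 (mod 7).
Mod 17: 75 ≡ 7; by Fermat, exponent reduces to 151 mod 16 = 7; 7^7 ≡ 12 (mod 17).
Combine by CRT: x ≡ 5 (mod 7), x ≡ 12 (mod 17) ⇒ x ≡ 12 (mod 119).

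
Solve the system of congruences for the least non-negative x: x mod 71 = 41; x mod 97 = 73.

3662

From x ≡ 41 (mod 71) write x = 41 + 71t. Substituting into x ≡ 73 (mod 97) gives 71t ≡ 32 (mod 97), and since 71⁻¹ ≡ 41 (mod 97), t ≡ 51. Hence x ≡ 41 + 71·51 = 3662 (mod 6887).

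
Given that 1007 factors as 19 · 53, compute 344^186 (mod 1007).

520

Mod 19: 344 ≡ 2; by Fermat, exponent reduces to 186 mod 18 = 6; 2^6 ≡ 7 (mod 19).
Mod 53: 344 ≡ 26; by Fermat, exponent reduces to 186 mod 52 = 30; 26^30 ≡ 43 (mod 53).
Combine by CRT: x ≡ 7 (mod 19), x ≡ 43 (mod 53) ⇒ x ≡ 520 (mod 1007).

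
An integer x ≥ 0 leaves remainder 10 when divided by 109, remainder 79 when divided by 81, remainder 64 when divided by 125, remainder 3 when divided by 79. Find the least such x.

83900689

The moduli are pairwise coprime; N = 109·81·125·79 = 87186375.
N/109 = 799875; 799875 ≡ 33 (mod 109); 33·76 ≡ 1, so inverse 76.
N/81 = 1076375; 1076375 ≡ 47 (mod 81); 47·50 ≡ 1, so inverse 50.
N/125 = 697491; 697491 ≡ 116 (mod 125); 116·111 ≡ 1, so inverse 111.
N/79 = 1103625; 1103625 ≡ 74 (mod 79); 74·63 ≡ 1, so inverse 63.
x ≡ 10·799875·76 + 79·1076375·50 + 64·697491·111 + 3·1103625·63 = 10023147439.
10023147439 mod 87186375 = 83900689.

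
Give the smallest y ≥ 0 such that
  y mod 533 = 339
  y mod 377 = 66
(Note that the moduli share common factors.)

gcd(533, 377) = 13 and 13 | (66 − 339), so the pair is consistent; merging gives y ≡ 10999 (mod 15457), where 15457 = lcm(533, 377).
The solution is unique modulo lcm(533, 377) = 15457.

10999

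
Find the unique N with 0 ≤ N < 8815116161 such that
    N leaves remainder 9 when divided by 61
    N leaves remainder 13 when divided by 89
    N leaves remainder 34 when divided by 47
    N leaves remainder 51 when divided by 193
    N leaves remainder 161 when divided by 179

The moduli are pairwise coprime; M = 61·89·47·193·179 = 8815116161.
M/61 = 144510101; 144510101 ≡ 3 (mod 61); 3·41 ≡ 1, so inverse 41.
M/89 = 99046249; 99046249 ≡ 18 (mod 89); 18·5 ≡ 1, so inverse 5.
M/47 = 187555663; 187555663 ≡ 1 (mod 47), inverse 1.
M/193 = 45674177; 45674177 ≡ 148 (mod 193); 148·30 ≡ 1, so inverse 30.
M/179 = 49246459; 49246459 ≡ 158 (mod 179); 158·17 ≡ 1, so inverse 17.
N ≡ 9·144510101·41 + 13·99046249·5 + 34·187555663·1 + 51·45674177·30 + 161·49246459·17 = 270808175089.
270808175089 mod 8815116161 = 6354690259.

6354690259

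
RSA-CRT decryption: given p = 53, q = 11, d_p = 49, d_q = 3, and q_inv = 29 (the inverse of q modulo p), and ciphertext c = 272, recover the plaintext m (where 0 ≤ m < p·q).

m₁ = c^(d_p) mod p: c ≡ 7 (mod 53), and 7^49 mod 53 = 17.
m₂ = c^(d_q) mod q: c ≡ 8 (mod 11), and 8^3 mod 11 = 6.
h = q_inv·(m₁ − m₂) mod p = 29·(17 − 6) mod 53 = 1.
m = m₂ + h·q = 6 + 1·11 = 17.

17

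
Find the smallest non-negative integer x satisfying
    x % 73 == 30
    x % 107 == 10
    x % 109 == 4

From x ≡ 30 (mod 73) write x = 30 + 73t. Substituting into x ≡ 10 (mod 107) gives 73t ≡ 87 (mod 107), and since 73⁻¹ ≡ 22 (mod 107), t ≡ 95. Hence x ≡ 30 + 73·95 = 6965 (mod 7811).
From x ≡ 6965 (mod 7811) write x = 6965 + 7811t. Substituting into x ≡ 4 (mod 109) gives 7811t ≡ 15 (mod 109), and since 72⁻¹ ≡ 53 (mod 109), t ≡ 32. Hence x ≡ 6965 + 7811·32 = 256917 (mod 851399).

256917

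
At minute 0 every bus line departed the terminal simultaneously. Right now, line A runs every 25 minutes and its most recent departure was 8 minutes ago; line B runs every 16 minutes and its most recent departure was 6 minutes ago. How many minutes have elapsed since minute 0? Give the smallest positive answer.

358

Combine the congruences pairwise.
From t ≡ 8 (mod 25) write t = 8 + 25s. Substituting into t ≡ 6 (mod 16) gives 25s ≡ 14 (mod 16), and since 9⁻¹ ≡ 9 (mod 16), s ≡ 14. Hence t ≡ 8 + 25·14 = 358 (mod 400).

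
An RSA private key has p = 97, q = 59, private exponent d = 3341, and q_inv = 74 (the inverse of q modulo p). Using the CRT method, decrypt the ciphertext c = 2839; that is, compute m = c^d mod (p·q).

d_p = d mod (p−1) = 3341 mod 96 = 77; d_q = d mod (q−1) = 35.
m₁ = c^(d_p) mod p: c ≡ 26 (mod 97), and 26^77 mod 97 = 7.
m₂ = c^(d_q) mod q: c ≡ 7 (mod 59), and 7^35 mod 59 = 3.
h = q_inv·(m₁ − m₂) mod p = 74·(7 − 3) mod 97 = 5.
m = m₂ + h·q = 3 + 5·59 = 298.

298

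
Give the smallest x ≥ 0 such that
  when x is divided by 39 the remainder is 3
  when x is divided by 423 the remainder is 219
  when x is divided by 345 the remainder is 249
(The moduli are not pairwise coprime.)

471864

gcd(39, 423) = 3 and 3 | (219 − 3), so the pair is consistent; merging gives x ≡ 4449 (mod 5499), where 5499 = lcm(39, 423).
gcd(5499, 345) = 3 and 3 | (249 − 4449), so the pair is consistent; merging gives x ≡ 471864 (mod 632385), where 632385 = lcm(5499, 345).
The solution is unique modulo lcm(39, 423, 345) = 632385.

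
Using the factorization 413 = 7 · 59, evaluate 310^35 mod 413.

Mod 7: 310 ≡ 2; by Fermat, exponent reduces to 35 mod 6 = 5; 2^5 ≡ 4 (mod 7).
Mod 59: 310 ≡ 15; 15^35 ≡ 26 (mod 59).
Combine by CRT: x ≡ 4 (mod 7), x ≡ 26 (mod 59) ⇒ x ≡ 144 (mod 413).

144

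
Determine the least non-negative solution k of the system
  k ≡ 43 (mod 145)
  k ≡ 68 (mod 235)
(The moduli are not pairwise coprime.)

gcd(145, 235) = 5 and 5 | (68 − 43), so the pair is consistent; merging gives k ≡ 2653 (mod 6815), where 6815 = lcm(145, 235).
The solution is unique modulo lcm(145, 235) = 6815.

2653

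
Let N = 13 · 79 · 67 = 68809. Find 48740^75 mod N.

Mod 13: 48740 ≡ 3; by Fermat, exponent reduces to 75 mod 12 = 3; 3^3 ≡ 1 (mod 13).
Mod 79: 48740 ≡ 76; 76^75 ≡ 38 (mod 79).
Mod 67: 48740 ≡ 31; by Fermat, exponent reduces to 75 mod 66 = 9; 31^9 ≡ 45 (mod 67).
Combine by CRT: x ≡ 1 (mod 13), x ≡ 38 (mod 79), x ≡ 45 (mod 67) ⇒ x ≡ 52573 (mod 68809).

52573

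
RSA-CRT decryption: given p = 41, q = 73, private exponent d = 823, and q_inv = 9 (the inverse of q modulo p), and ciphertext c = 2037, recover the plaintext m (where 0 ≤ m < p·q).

2525

d_p = d mod (p−1) = 823 mod 40 = 23; d_q = d mod (q−1) = 31.
m₁ = c^(d_p) mod p: c ≡ 28 (mod 41), and 28^23 mod 41 = 24.
m₂ = c^(d_q) mod q: c ≡ 66 (mod 73), and 66^31 mod 73 = 43.
h = q_inv·(m₁ − m₂) mod p = 9·(24 − 43) mod 41 = 34.
m = m₂ + h·q = 43 + 34·73 = 2525.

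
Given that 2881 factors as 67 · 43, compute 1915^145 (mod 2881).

Mod 67: 1915 ≡ 39; by Fermat, exponent reduces to 145 mod 66 = 13; 39^13 ≡ 23 (mod 67).
Mod 43: 1915 ≡ 23; by Fermat, exponent reduces to 145 mod 42 = 19; 23^19 ≡ 10 (mod 43).
Combine by CRT: x ≡ 23 (mod 67), x ≡ 10 (mod 43) ⇒ x ≡ 827 (mod 2881).

827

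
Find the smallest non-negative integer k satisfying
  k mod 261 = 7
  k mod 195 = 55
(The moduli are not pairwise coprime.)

12535

Combine the congruences pairwise.
gcd(261, 195) = 3 and 3 | (55 − 7), so the pair is consistent; merging gives k ≡ 12535 (mod 16965), where 16965 = lcm(261, 195).
The solution is unique modulo lcm(261, 195) = 16965.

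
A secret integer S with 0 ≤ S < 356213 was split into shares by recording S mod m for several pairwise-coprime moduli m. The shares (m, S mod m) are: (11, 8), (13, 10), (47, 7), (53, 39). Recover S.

From S ≡ 8 (mod 11) write S = 8 + 11t. Substituting into S ≡ 10 (mod 13) gives 11t ≡ 2 (mod 13), and since 11⁻¹ ≡ 6 (mod 13), t ≡ 12. Hence S ≡ 8 + 11·12 = 140 (mod 143).
From S ≡ 140 (mod 143) write S = 140 + 143t. Substituting into S ≡ 7 (mod 47) gives 143t ≡ 8 (mod 47), and since 2⁻¹ ≡ 24 (mod 47), t ≡ 4. Hence S ≡ 140 + 143·4 = 712 (mod 6721).
From S ≡ 712 (mod 6721) write S = 712 + 6721t. Substituting into S ≡ 39 (mod 53) gives 6721t ≡ 16 (mod 53), and since 43⁻¹ ≡ 37 (mod 53), t ≡ 9. Hence S ≡ 712 + 6721·9 = 61201 (mod 356213).

61201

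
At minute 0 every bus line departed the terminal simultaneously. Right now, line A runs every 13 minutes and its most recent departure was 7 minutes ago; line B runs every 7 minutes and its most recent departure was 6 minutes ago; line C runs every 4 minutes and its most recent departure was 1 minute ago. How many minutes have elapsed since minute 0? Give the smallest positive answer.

The moduli are pairwise coprime; N = 13·7·4 = 364.
N/13 = 28; 28 ≡ 2 (mod 13); 2·7 ≡ 1, so inverse 7.
N/7 = 52; 52 ≡ 3 (mod 7); 3·5 ≡ 1, so inverse 5.
N/4 = 91; 91 ≡ 3 (mod 4); 3·3 ≡ 1, so inverse 3.
t ≡ 7·28·7 + 6·52·5 + 1·91·3 = 3205.
3205 mod 364 = 293.

293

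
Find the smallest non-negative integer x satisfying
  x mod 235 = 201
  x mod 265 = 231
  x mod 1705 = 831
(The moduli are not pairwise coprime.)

2266776

Combine the congruences pairwise.
gcd(235, 265) = 5 and 5 | (231 − 201), so the pair is consistent; merging gives x ≡ 12421 (mod 12455), where 12455 = lcm(235, 265).
gcd(12455, 1705) = 5 and 5 | (831 − 12421), so the pair is consistent; merging gives x ≡ 2266776 (mod 4247155), where 4247155 = lcm(12455, 1705).
The solution is unique modulo lcm(235, 265, 1705) = 4247155.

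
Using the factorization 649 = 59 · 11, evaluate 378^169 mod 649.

542

Mod 59: 378 ≡ 24; by Fermat, exponent reduces to 169 mod 58 = 53; 24^53 ≡ 11 (mod 59).
Mod 11: 378 ≡ 4; by Fermat, exponent reduces to 169 mod 10 = 9; 4^9 ≡ 3 (mod 11).
Combine by CRT: x ≡ 11 (mod 59), x ≡ 3 (mod 11) ⇒ x ≡ 542 (mod 649).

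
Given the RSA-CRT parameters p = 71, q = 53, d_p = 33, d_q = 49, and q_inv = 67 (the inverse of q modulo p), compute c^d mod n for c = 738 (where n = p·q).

2674

m₁ = c^(d_p) mod p: c ≡ 28 (mod 71), and 28^33 mod 71 = 47.
m₂ = c^(d_q) mod q: c ≡ 49 (mod 53), and 49^49 mod 53 = 24.
h = q_inv·(m₁ − m₂) mod p = 67·(47 − 24) mod 71 = 50.
m = m₂ + h·q = 24 + 50·53 = 2674.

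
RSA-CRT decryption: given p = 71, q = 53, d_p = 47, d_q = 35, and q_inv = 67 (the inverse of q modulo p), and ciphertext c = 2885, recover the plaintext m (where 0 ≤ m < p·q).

m₁ = c^(d_p) mod p: c ≡ 45 (mod 71), and 45^47 mod 71 = 48.
m₂ = c^(d_q) mod q: c ≡ 23 (mod 53), and 23^35 mod 53 = 30.
h = q_inv·(m₁ − m₂) mod p = 67·(48 − 30) mod 71 = 70.
m = m₂ + h·q = 30 + 70·53 = 3740.

3740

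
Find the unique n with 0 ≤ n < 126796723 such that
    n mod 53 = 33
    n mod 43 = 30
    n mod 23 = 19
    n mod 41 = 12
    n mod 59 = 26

21286105

The moduli are pairwise coprime; M = 53·43·23·41·59 = 126796723.
M/53 = 2392391; 2392391 ≡ 24 (mod 53); 24·42 ≡ 1, so inverse 42.
M/43 = 2948761; 2948761 ≡ 36 (mod 43); 36·6 ≡ 1, so inverse 6.
M/23 = 5512901; 5512901 ≡ 8 (mod 23); 8·3 ≡ 1, so inverse 3.
M/41 = 3092603; 3092603 ≡ 14 (mod 41); 14·3 ≡ 1, so inverse 3.
M/59 = 2149097; 2149097 ≡ 22 (mod 59); 22·51 ≡ 1, so inverse 51.
n ≡ 33·2392391·42 + 30·2948761·6 + 19·5512901·3 + 12·3092603·3 + 26·2149097·51 = 7121902593.
7121902593 mod 126796723 = 21286105.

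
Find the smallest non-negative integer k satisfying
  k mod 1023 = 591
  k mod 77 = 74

gcd(1023, 77) = 11 and 11 | (74 − 591), so the pair is consistent; merging gives k ≡ 1614 (mod 7161), where 7161 = lcm(1023, 77).
The solution is unique modulo lcm(1023, 77) = 7161.

1614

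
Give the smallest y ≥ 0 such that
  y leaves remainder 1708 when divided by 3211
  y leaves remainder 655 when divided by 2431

gcd(3211, 2431) = 13 and 13 | (655 − 1708), so the pair is consistent; merging gives y ≡ 27396 (mod 600457), where 600457 = lcm(3211, 2431).
The solution is unique modulo lcm(3211, 2431) = 600457.

27396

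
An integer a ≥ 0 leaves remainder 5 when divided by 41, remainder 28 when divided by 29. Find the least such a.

579

Combine the congruences pairwise.
From a ≡ 5 (mod 41) write a = 5 + 41t. Substituting into a ≡ 28 (mod 29) gives 41t ≡ 23 (mod 29), and since 12⁻¹ ≡ 17 (mod 29), t ≡ 14. Hence a ≡ 5 + 41·14 = 579 (mod 1189).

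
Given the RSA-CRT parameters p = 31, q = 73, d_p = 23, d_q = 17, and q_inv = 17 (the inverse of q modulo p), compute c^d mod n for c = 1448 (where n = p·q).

2111

m₁ = c^(d_p) mod p: c ≡ 22 (mod 31), and 22^23 mod 31 = 3.
m₂ = c^(d_q) mod q: c ≡ 61 (mod 73), and 61^17 mod 73 = 67.
h = q_inv·(m₁ − m₂) mod p = 17·(3 − 67) mod 31 = 28.
m = m₂ + h·q = 67 + 28·73 = 2111.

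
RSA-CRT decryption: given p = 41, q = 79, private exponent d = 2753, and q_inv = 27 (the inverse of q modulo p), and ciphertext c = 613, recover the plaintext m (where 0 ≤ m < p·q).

d_p = d mod (p−1) = 2753 mod 40 = 33; d_q = d mod (q−1) = 23.
m₁ = c^(d_p) mod p: c ≡ 39 (mod 41), and 39^33 mod 41 = 8.
m₂ = c^(d_q) mod q: c ≡ 60 (mod 79), and 60^23 mod 79 = 66.
h = q_inv·(m₁ − m₂) mod p = 27·(8 − 66) mod 41 = 33.
m = m₂ + h·q = 66 + 33·79 = 2673.

2673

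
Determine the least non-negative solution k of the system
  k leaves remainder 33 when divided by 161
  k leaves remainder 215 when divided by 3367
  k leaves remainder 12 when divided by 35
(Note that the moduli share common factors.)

121427

gcd(161, 3367) = 7 and 7 | (215 − 33), so the pair is consistent; merging gives k ≡ 43986 (mod 77441), where 77441 = lcm(161, 3367).
gcd(77441, 35) = 7 and 7 | (12 − 43986), so the pair is consistent; merging gives k ≡ 121427 (mod 387205), where 387205 = lcm(77441, 35).
The solution is unique modulo lcm(161, 3367, 35) = 387205.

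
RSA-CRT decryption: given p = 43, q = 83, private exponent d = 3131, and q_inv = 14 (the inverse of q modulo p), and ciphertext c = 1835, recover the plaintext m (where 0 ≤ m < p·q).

3330

d_p = d mod (p−1) = 3131 mod 42 = 23; d_q = d mod (q−1) = 15.
m₁ = c^(d_p) mod p: c ≡ 29 (mod 43), and 29^23 mod 43 = 19.
m₂ = c^(d_q) mod q: c ≡ 9 (mod 83), and 9^15 mod 83 = 10.
h = q_inv·(m₁ − m₂) mod p = 14·(19 − 10) mod 43 = 40.
m = m₂ + h·q = 10 + 40·83 = 3330.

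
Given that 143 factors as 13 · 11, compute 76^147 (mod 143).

109

Mod 13: 76 ≡ 11; by Fermat, exponent reduces to 147 mod 12 = 3; 11^3 ≡ 5 (mod 13).
Mod 11: 76 ≡ 10; by Fermat, exponent reduces to 147 mod 10 = 7; 10^7 ≡ 10 (mod 11).
Combine by CRT: x ≡ 5 (mod 13), x ≡ 10 (mod 11) ⇒ x ≡ 109 (mod 143).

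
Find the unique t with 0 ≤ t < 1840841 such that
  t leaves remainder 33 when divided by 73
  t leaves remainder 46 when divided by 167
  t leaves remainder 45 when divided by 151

691927

The moduli are pairwise coprime; N = 73·167·151 = 1840841.
N/73 = 25217; 25217 ≡ 32 (mod 73); 32·16 ≡ 1, so inverse 16.
N/167 = 11023; 11023 ≡ 1 (mod 167), inverse 1.
N/151 = 12191; 12191 ≡ 111 (mod 151); 111·117 ≡ 1, so inverse 117.
t ≡ 33·25217·16 + 46·11023·1 + 45·12191·117 = 78007249.
78007249 mod 1840841 = 691927.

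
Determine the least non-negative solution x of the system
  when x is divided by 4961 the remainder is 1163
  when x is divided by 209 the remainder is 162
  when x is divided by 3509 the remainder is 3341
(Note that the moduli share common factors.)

1806967

gcd(4961, 209) = 11 and 11 | (162 − 1163), so the pair is consistent; merging gives x ≡ 16046 (mod 94259), where 94259 = lcm(4961, 209).
gcd(94259, 3509) = 121 and 121 | (3341 − 16046), so the pair is consistent; merging gives x ≡ 1806967 (mod 2733511), where 2733511 = lcm(94259, 3509).
The solution is unique modulo lcm(4961, 209, 3509) = 2733511.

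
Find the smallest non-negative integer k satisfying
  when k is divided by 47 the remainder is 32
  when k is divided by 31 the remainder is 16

Combine the congruences pairwise.
From k ≡ 32 (mod 47) write k = 32 + 47t. Substituting into k ≡ 16 (mod 31) gives 47t ≡ 15 (mod 31), and since 16⁻¹ ≡ 2 (mod 31), t ≡ 30. Hence k ≡ 32 + 47·30 = 1442 (mod 1457).

1442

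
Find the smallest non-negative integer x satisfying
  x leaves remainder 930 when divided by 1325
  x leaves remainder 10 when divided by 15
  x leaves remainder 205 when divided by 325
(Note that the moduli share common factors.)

31405

gcd(1325, 15) = 5 and 5 | (10 − 930), so the pair is consistent; merging gives x ≡ 3580 (mod 3975), where 3975 = lcm(1325, 15).
gcd(3975, 325) = 25 and 25 | (205 − 3580), so the pair is consistent; merging gives x ≡ 31405 (mod 51675), where 51675 = lcm(3975, 325).
The solution is unique modulo lcm(1325, 15, 325) = 51675.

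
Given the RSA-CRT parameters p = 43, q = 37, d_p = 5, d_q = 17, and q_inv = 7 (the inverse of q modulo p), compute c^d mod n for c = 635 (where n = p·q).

m₁ = c^(d_p) mod p: c ≡ 33 (mod 43), and 33^5 mod 43 = 18.
m₂ = c^(d_q) mod q: c ≡ 6 (mod 37), and 6^17 mod 37 = 6.
h = q_inv·(m₁ − m₂) mod p = 7·(18 − 6) mod 43 = 41.
m = m₂ + h·q = 6 + 41·37 = 1523.

1523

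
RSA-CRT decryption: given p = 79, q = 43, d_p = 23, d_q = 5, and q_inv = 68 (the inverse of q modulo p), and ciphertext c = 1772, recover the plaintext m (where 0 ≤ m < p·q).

m₁ = c^(d_p) mod p: c ≡ 34 (mod 79), and 34^23 mod 79 = 68.
m₂ = c^(d_q) mod q: c ≡ 9 (mod 43), and 9^5 mod 43 = 10.
h = q_inv·(m₁ − m₂) mod p = 68·(68 − 10) mod 79 = 73.
m = m₂ + h·q = 10 + 73·43 = 3149.

3149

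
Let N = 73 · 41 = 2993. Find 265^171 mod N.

1633

Mod 73: 265 ≡ 46; by Fermat, exponent reduces to 171 mod 72 = 27; 46^27 ≡ 27 (mod 73).
Mod 41: 265 ≡ 19; by Fermat, exponent reduces to 171 mod 40 = 11; 19^11 ≡ 34 (mod 41).
Combine by CRT: x ≡ 27 (mod 73), x ≡ 34 (mod 41) ⇒ x ≡ 1633 (mod 2993).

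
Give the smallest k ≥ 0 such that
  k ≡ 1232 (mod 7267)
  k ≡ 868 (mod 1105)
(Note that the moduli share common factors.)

350048

gcd(7267, 1105) = 13 and 13 | (868 − 1232), so the pair is consistent; merging gives k ≡ 350048 (mod 617695), where 617695 = lcm(7267, 1105).
The solution is unique modulo lcm(7267, 1105) = 617695.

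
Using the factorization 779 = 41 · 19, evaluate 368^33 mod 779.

Mod 41: 368 ≡ 40; 40^33 ≡ 40 (mod 41).
Mod 19: 368 ≡ 7; by Fermat, exponent reduces to 33 mod 18 = 15; 7^15 ≡ 1 (mod 19).
Combine by CRT: x ≡ 40 (mod 41), x ≡ 1 (mod 19) ⇒ x ≡ 286 (mod 779).

286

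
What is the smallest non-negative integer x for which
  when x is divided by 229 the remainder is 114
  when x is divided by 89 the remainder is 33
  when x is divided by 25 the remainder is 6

The moduli are pairwise coprime; N = 229·89·25 = 509525.
N/229 = 2225; 2225 ≡ 164 (mod 229); 164·155 ≡ 1, so inverse 155.
N/89 = 5725; 5725 ≡ 29 (mod 89); 29·43 ≡ 1, so inverse 43.
N/25 = 20381; 20381 ≡ 6 (mod 25); 6·21 ≡ 1, so inverse 21.
x ≡ 114·2225·155 + 33·5725·43 + 6·20381·21 = 50007531.
50007531 mod 509525 = 74081.

74081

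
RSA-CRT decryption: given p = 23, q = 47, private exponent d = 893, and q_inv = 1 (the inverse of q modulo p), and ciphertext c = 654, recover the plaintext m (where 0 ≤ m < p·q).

38

d_p = d mod (p−1) = 893 mod 22 = 13; d_q = d mod (q−1) = 19.
m₁ = c^(d_p) mod p: c ≡ 10 (mod 23), and 10^13 mod 23 = 15.
m₂ = c^(d_q) mod q: c ≡ 43 (mod 47), and 43^19 mod 47 = 38.
h = q_inv·(m₁ − m₂) mod p = 1·(15 − 38) mod 23 = 0.
m = m₂ + h·q = 38 + 0·47 = 38.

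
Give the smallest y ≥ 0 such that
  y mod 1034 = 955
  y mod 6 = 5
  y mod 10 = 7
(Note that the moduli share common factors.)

9227

Combine the congruences pairwise.
gcd(1034, 6) = 2 and 2 | (5 − 955), so the pair is consistent; merging gives y ≡ 3023 (mod 3102), where 3102 = lcm(1034, 6).
gcd(3102, 10) = 2 and 2 | (7 − 3023), so the pair is consistent; merging gives y ≡ 9227 (mod 15510), where 15510 = lcm(3102, 10).
The solution is unique modulo lcm(1034, 6, 10) = 15510.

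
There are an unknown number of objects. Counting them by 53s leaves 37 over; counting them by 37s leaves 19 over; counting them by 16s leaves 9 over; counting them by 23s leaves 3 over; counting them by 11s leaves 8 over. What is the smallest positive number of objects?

420857

From N ≡ 37 (mod 53) write N = 37 + 53t. Substituting into N ≡ 19 (mod 37) gives 53t ≡ 19 (mod 37), and since 16⁻¹ ≡ 7 (mod 37), t ≡ 22. Hence N ≡ 37 + 53·22 = 1203 (mod 1961).
From N ≡ 1203 (mod 1961) write N = 1203 + 1961t. Substituting into N ≡ 9 (mod 16) gives 1961t ≡ 6 (mod 16), and since 9⁻¹ ≡ 9 (mod 16), t ≡ 6. Hence N ≡ 1203 + 1961·6 = 12969 (mod 31376).
From N ≡ 12969 (mod 31376) write N = 12969 + 31376t. Substituting into N ≡ 3 (mod 23) gives 31376t ≡ 6 (mod 23), and since 4⁻¹ ≡ 6 (mod 23), t ≡ 13. Hence N ≡ 12969 + 31376·13 = 420857 (mod 721648).
From N ≡ 420857 (mod 721648) write N = 420857 + 721648t. Substituting into N ≡ 8 (mod 11) gives 721648t ≡ 0 (mod 11), and since 4⁻¹ ≡ 3 (mod 11), t ≡ 0. Hence N ≡ 420857 + 721648·0 = 420857 (mod 7938128).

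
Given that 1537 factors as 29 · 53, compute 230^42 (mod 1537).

1014

Mod 29: 230 ≡ 27; by Fermat, exponent reduces to 42 mod 28 = 14; 27^14 ≡ 28 (mod 29).
Mod 53: 230 ≡ 18; 18^42 ≡ 7 (mod 53).
Combine by CRT: x ≡ 28 (mod 29), x ≡ 7 (mod 53) ⇒ x ≡ 1014 (mod 1537).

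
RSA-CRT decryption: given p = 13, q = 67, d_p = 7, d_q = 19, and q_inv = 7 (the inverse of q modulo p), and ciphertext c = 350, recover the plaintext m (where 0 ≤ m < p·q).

m₁ = c^(d_p) mod p: c ≡ 12 (mod 13), and 12^7 mod 13 = 12.
m₂ = c^(d_q) mod q: c ≡ 15 (mod 67), and 15^19 mod 67 = 59.
h = q_inv·(m₁ − m₂) mod p = 7·(12 − 59) mod 13 = 9.
m = m₂ + h·q = 59 + 9·67 = 662.

662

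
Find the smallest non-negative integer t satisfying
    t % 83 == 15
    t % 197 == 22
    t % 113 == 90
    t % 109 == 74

50388485

From t ≡ 15 (mod 83) write t = 15 + 83s. Substituting into t ≡ 22 (mod 197) gives 83s ≡ 7 (mod 197), and since 83⁻¹ ≡ 19 (mod 197), s ≡ 133. Hence t ≡ 15 + 83·133 = 11054 (mod 16351).
From t ≡ 11054 (mod 16351) write t = 11054 + 16351s. Substituting into t ≡ 90 (mod 113) gives 16351s ≡ 110 (mod 113), and since 79⁻¹ ≡ 103 (mod 113), s ≡ 30. Hence t ≡ 11054 + 16351·30 = 501584 (mod 1847663).
From t ≡ 501584 (mod 1847663) write t = 501584 + 1847663s. Substituting into t ≡ 74 (mod 109) gives 1847663s ≡ 108 (mod 109), and since 4⁻¹ ≡ 82 (mod 109), s ≡ 27. Hence t ≡ 501584 + 1847663·27 = 50388485 (mod 201395267).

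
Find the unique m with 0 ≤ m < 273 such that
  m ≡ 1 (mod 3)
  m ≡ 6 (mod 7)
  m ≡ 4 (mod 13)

160

Combine the congruences pairwise.
From m ≡ 1 (mod 3) write m = 1 + 3t. Substituting into m ≡ 6 (mod 7) gives 3t ≡ 5 (mod 7), and since 3⁻¹ ≡ 5 (mod 7), t ≡ 4. Hence m ≡ 1 + 3·4 = 13 (mod 21).
From m ≡ 13 (mod 21) write m = 13 + 21t. Substituting into m ≡ 4 (mod 13) gives 21t ≡ 4 (mod 13), and since 8⁻¹ ≡ 5 (mod 13), t ≡ 7. Hence m ≡ 13 + 21·7 = 160 (mod 273).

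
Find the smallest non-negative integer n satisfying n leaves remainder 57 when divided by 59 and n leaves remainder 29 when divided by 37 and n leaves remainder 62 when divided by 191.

200421

The moduli are pairwise coprime; M = 59·37·191 = 416953.
M/59 = 7067; 7067 ≡ 46 (mod 59); 46·9 ≡ 1, so inverse 9.
M/37 = 11269; 11269 ≡ 21 (mod 37); 21·30 ≡ 1, so inverse 30.
M/191 = 2183; 2183 ≡ 82 (mod 191); 82·7 ≡ 1, so inverse 7.
n ≡ 57·7067·9 + 29·11269·30 + 62·2183·7 = 14376823.
14376823 mod 416953 = 200421.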